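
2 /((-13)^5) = -2 /371293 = -0.00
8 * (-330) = -2640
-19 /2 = -9.50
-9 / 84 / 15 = -1 / 140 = -0.01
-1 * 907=-907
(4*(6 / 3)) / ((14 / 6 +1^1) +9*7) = 0.12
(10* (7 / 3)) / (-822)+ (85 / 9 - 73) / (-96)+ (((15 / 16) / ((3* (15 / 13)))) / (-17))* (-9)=0.78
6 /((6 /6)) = 6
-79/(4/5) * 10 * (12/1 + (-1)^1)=-10862.50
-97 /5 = -19.40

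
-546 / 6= -91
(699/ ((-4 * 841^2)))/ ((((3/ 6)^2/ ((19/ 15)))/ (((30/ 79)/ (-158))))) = 13281/ 4414140721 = 0.00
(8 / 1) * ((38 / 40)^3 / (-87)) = -6859 / 87000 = -0.08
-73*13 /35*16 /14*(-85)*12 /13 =119136 /49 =2431.35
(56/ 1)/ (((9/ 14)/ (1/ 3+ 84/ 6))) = 33712/ 27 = 1248.59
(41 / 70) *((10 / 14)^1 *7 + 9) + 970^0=9.20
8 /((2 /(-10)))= -40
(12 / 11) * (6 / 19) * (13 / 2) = 468 / 209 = 2.24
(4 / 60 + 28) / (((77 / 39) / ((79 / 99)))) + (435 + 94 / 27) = 51435266 / 114345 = 449.83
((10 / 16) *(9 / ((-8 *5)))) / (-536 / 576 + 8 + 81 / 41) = -3321 / 213608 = -0.02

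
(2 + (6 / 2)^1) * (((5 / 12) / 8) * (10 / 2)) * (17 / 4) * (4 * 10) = 10625 / 48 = 221.35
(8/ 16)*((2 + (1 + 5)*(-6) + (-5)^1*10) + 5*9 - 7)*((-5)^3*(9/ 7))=25875/ 7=3696.43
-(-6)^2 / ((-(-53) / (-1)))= 36 / 53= 0.68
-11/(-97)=11/97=0.11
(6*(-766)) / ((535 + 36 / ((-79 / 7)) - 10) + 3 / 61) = -8.81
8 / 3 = 2.67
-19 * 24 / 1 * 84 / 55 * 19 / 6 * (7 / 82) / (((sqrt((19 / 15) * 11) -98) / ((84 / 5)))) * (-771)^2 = 21198374767584 * sqrt(3135) / 1621920025 +6232322181669696 / 324384005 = 19944590.43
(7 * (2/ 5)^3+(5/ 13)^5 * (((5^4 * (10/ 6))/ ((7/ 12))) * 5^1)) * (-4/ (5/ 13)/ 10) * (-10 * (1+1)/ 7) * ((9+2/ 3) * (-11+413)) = 763509135659328/ 874680625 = 872900.48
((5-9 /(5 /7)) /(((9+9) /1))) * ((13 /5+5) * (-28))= 20216 /225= 89.85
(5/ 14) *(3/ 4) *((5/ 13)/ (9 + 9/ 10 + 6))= 125/ 19292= 0.01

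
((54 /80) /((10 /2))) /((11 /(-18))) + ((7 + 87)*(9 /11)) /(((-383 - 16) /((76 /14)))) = -68307 /53900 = -1.27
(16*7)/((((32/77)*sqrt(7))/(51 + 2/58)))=56980*sqrt(7)/29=5198.45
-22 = -22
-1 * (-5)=5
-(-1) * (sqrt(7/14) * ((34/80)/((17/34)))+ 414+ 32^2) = 17 * sqrt(2)/40+ 1438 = 1438.60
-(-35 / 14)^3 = 125 / 8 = 15.62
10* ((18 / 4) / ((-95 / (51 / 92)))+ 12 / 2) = 104421 / 1748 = 59.74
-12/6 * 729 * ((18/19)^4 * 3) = -459165024/130321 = -3523.34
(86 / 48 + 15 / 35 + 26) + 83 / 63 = 29.54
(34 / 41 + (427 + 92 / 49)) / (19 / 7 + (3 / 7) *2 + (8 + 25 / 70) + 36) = 1726562 / 192577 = 8.97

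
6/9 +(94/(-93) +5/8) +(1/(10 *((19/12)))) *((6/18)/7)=140473/494760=0.28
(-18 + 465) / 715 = 447 / 715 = 0.63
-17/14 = -1.21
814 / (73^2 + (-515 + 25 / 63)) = 51282 / 303307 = 0.17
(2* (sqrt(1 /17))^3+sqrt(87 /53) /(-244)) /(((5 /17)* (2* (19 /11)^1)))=-187* sqrt(4611) /2457080+11* sqrt(17) /1615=0.02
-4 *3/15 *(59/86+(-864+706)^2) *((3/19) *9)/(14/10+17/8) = -309162672/38399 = -8051.32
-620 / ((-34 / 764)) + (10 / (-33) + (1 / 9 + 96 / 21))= 164181715 / 11781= 13936.14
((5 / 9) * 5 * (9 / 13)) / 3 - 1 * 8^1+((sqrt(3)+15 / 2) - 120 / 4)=-2329 / 78+sqrt(3)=-28.13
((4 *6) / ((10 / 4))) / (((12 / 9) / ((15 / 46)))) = 54 / 23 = 2.35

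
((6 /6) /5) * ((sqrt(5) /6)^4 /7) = 5 /9072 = 0.00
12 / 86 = 6 / 43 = 0.14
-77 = -77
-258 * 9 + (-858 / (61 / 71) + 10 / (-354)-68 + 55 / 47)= -1719024352 / 507459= -3387.51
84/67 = 1.25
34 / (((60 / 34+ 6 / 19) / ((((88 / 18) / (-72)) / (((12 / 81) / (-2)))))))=14.98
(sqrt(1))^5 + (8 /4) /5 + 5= 32 /5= 6.40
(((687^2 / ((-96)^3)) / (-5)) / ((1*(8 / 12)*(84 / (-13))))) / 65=-52441 / 137625600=-0.00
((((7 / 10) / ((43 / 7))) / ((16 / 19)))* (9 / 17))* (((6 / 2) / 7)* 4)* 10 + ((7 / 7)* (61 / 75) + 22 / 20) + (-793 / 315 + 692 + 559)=5764103939 / 4605300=1251.62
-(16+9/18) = -33/2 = -16.50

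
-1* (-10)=10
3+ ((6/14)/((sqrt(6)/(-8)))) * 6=3- 24 * sqrt(6)/7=-5.40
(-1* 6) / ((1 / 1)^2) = -6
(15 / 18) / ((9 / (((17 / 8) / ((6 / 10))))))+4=5609 / 1296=4.33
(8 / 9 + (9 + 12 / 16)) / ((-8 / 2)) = -383 / 144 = -2.66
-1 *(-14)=14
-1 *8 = -8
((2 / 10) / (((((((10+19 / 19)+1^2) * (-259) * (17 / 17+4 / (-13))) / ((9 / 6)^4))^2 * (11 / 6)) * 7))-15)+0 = -793380398637 / 52892026880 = -15.00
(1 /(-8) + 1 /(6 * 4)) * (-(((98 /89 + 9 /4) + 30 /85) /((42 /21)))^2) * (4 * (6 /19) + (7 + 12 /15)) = 2.59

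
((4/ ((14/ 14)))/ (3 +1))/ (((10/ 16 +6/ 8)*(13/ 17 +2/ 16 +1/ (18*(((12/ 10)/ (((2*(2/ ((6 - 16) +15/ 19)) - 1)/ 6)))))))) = 192780/ 232903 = 0.83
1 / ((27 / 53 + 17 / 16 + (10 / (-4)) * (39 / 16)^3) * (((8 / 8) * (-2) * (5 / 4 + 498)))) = 868352 / 30028966883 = 0.00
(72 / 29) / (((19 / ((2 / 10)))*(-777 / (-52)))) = 1248 / 713545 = 0.00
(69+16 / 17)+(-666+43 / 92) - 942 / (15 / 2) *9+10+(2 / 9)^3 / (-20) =-1956498553 / 1140156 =-1715.99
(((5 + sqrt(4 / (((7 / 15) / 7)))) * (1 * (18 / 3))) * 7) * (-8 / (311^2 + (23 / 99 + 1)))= -66528 * sqrt(15) / 9575501-166320 / 9575501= -0.04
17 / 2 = 8.50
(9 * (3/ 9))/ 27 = 1/ 9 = 0.11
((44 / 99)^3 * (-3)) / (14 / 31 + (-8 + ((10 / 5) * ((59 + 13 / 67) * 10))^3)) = -298356896 / 1879689374244879147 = -0.00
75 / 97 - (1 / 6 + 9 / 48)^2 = 144767 / 223488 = 0.65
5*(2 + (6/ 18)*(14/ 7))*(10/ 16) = 25/ 3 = 8.33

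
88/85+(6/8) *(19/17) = 637/340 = 1.87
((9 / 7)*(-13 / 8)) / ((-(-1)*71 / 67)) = -1.97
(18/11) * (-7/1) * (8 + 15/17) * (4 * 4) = -304416/187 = -1627.89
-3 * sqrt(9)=-9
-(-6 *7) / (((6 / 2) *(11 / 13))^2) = 2366 / 363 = 6.52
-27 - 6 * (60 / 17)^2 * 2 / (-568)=-548613 / 20519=-26.74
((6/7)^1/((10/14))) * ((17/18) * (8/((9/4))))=544/135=4.03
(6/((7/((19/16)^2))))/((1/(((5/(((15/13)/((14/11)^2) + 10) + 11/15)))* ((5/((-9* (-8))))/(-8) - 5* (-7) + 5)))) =18918069625/895903744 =21.12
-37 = -37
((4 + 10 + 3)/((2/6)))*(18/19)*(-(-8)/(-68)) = -108/19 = -5.68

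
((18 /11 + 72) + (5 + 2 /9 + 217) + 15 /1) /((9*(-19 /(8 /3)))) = -246200 /50787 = -4.85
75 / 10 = 15 / 2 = 7.50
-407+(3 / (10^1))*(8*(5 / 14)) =-2843 / 7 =-406.14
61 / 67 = 0.91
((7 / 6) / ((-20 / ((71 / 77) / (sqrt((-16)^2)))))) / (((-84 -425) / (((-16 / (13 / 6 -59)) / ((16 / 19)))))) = 1349 / 610962880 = 0.00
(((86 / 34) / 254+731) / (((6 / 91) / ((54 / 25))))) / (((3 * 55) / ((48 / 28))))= 738621234 / 2968625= 248.81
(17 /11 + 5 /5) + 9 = 127 /11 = 11.55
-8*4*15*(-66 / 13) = 31680 / 13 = 2436.92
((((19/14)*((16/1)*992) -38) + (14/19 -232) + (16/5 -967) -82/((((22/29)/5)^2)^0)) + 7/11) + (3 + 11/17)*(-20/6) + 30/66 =7541300923/373065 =20214.44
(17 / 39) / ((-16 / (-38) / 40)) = 1615 / 39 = 41.41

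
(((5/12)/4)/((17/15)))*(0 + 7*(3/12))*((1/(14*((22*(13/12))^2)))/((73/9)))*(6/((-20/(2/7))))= -1215/5684494816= -0.00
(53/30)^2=2809/900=3.12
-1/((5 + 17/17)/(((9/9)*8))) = -4/3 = -1.33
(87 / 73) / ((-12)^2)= 29 / 3504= 0.01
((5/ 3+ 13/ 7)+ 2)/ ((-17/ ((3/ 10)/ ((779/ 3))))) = -174/ 463505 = -0.00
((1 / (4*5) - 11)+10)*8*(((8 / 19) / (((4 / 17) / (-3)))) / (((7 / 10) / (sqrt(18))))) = 1224*sqrt(2) / 7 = 247.29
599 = 599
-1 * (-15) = 15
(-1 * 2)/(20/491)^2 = -241081/200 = -1205.40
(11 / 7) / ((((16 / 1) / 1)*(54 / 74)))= 407 / 3024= 0.13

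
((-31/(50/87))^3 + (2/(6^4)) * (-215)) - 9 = -198638622136/1265625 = -156949.03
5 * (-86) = -430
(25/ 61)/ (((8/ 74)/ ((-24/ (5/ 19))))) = -21090/ 61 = -345.74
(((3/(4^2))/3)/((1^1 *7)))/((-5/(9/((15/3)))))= -9/2800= -0.00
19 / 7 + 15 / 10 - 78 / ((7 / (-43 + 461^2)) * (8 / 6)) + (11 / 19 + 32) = -472328807 / 266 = -1775672.21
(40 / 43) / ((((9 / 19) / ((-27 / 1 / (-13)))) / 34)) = 77520 / 559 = 138.68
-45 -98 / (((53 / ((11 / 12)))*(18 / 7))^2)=-2949066361 / 65528352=-45.00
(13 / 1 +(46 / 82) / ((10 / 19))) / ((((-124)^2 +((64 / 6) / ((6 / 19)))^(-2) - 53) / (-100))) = -5329630720 / 58059708409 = -0.09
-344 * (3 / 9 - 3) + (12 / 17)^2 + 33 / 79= 62893651 / 68493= 918.25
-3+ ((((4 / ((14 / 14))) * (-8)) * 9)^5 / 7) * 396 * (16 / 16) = -784616839446549 / 7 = -112088119920935.57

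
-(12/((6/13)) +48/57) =-510/19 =-26.84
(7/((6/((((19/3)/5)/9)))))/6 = 133/4860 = 0.03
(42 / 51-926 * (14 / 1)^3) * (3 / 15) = -43196034 / 85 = -508188.64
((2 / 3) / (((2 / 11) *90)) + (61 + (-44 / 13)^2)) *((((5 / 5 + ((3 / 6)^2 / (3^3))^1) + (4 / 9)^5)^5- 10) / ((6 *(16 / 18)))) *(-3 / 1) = 21545165140427872586776542653680249 / 59633545995840595969067621253120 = 361.29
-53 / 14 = -3.79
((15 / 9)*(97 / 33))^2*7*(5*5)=4200.02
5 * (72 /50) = 36 /5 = 7.20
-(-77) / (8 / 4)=77 / 2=38.50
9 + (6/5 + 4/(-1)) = 31/5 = 6.20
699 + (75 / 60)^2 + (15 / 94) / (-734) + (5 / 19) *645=4563584039 / 5243696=870.30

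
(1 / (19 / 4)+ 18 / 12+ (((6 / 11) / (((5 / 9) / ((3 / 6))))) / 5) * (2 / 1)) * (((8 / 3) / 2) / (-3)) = -39854 / 47025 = -0.85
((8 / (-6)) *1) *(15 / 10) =-2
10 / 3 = 3.33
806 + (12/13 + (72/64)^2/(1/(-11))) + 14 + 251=880257/832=1058.00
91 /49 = 13 /7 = 1.86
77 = 77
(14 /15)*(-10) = -28 /3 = -9.33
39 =39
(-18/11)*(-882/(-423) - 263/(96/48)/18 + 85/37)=183001/38258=4.78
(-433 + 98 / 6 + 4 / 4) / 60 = -1247 / 180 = -6.93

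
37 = 37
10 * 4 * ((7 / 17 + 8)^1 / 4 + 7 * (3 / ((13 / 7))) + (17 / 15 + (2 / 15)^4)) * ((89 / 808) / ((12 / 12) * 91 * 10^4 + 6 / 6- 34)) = 57929478691 / 822610622983500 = 0.00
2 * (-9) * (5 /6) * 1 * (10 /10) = -15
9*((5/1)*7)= 315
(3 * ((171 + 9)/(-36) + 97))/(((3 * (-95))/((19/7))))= -92/35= -2.63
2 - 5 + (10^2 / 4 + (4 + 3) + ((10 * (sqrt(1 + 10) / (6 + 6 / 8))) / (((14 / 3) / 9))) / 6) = 10 * sqrt(11) / 21 + 29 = 30.58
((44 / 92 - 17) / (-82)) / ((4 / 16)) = 760 / 943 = 0.81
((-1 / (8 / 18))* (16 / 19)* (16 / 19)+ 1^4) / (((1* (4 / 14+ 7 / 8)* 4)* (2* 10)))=-301 / 46930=-0.01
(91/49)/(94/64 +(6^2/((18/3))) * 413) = 416/555401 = 0.00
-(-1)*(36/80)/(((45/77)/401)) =30877/100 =308.77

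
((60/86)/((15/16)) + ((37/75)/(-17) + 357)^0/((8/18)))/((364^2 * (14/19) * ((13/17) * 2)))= 166345/8295309568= 0.00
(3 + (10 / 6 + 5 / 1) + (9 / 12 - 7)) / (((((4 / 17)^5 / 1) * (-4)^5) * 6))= -58214137 / 75497472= -0.77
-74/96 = -37/48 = -0.77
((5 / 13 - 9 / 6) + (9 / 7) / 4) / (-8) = 289 / 2912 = 0.10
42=42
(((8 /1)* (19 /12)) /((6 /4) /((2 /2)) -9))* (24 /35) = -608 /525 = -1.16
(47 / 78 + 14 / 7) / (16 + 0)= 203 / 1248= 0.16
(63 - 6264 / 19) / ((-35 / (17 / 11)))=86139 / 7315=11.78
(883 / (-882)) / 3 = -883 / 2646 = -0.33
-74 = -74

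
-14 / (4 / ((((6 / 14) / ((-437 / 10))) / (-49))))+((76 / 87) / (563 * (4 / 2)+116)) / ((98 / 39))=-0.00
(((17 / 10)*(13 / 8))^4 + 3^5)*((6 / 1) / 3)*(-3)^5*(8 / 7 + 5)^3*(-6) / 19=715159841616898443 / 66734080000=10716561.04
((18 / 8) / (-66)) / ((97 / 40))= -15 / 1067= -0.01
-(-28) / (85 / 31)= 868 / 85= 10.21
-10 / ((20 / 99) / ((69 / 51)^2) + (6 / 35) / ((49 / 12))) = -449081325 / 6841706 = -65.64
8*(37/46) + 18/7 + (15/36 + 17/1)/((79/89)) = 4369361/152628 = 28.63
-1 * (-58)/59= 58/59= 0.98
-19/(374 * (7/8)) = -76/1309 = -0.06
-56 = -56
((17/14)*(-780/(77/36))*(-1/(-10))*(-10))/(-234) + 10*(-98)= -529240/539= -981.89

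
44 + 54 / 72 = 179 / 4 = 44.75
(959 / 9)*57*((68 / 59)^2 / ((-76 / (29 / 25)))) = -32149516 / 261075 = -123.14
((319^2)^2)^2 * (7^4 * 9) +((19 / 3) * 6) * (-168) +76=2317181934573970558149061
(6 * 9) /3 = 18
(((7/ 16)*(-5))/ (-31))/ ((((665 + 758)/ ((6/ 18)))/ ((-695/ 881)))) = -24325/ 1865450544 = -0.00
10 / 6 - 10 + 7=-1.33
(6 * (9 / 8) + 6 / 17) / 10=483 / 680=0.71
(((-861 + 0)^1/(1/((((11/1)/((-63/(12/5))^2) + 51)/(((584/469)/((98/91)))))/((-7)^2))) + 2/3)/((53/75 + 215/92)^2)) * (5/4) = -306236307417375/2929842012643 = -104.52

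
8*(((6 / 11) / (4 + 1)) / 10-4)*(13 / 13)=-8776 / 275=-31.91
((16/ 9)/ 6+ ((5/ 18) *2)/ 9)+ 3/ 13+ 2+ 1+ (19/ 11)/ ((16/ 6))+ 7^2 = 4933109/ 92664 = 53.24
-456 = -456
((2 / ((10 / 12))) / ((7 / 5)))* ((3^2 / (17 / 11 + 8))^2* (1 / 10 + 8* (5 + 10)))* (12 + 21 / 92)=35313003 / 15778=2238.12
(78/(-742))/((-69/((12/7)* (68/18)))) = 1768/179193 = 0.01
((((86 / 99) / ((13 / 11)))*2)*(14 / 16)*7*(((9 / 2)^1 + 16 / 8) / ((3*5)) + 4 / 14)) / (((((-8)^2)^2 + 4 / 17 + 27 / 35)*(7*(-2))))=-772667 / 6845114952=-0.00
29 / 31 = 0.94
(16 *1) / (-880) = -1 / 55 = -0.02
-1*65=-65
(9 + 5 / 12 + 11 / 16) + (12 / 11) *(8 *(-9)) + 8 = -31913 / 528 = -60.44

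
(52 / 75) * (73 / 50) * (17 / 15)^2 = 548522 / 421875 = 1.30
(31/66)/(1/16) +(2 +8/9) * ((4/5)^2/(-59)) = 1092824/146025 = 7.48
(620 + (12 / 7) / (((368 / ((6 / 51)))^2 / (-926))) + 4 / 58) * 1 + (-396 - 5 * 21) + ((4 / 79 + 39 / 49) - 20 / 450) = 740612414223811 / 6178416544440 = 119.87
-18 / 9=-2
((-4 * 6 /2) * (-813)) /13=9756 /13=750.46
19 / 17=1.12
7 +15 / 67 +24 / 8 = 685 / 67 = 10.22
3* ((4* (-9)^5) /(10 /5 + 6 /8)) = -2834352 /11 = -257668.36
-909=-909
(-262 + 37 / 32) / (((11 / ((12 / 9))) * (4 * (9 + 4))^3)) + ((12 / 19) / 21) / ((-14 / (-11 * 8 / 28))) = 1578905129 / 241914376704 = 0.01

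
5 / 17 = 0.29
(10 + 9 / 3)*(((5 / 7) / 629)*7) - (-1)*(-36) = -22579 / 629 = -35.90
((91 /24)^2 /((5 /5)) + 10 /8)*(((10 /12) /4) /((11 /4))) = 45005 /38016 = 1.18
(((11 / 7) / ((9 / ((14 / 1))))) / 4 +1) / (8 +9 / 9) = 29 / 162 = 0.18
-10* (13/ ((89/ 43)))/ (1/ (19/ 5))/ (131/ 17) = -361114/ 11659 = -30.97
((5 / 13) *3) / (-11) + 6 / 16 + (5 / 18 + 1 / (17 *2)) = 101045 / 175032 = 0.58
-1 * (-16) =16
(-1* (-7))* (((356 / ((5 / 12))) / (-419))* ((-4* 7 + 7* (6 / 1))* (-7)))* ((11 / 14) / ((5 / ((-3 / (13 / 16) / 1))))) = -811.64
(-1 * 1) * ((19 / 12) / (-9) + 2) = -197 / 108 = -1.82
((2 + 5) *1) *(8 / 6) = 28 / 3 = 9.33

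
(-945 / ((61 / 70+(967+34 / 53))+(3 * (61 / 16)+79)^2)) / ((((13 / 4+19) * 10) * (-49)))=3663360 / 386610937591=0.00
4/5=0.80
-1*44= -44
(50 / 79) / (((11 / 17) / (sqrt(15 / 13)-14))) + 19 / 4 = -31089 / 3476 + 850* sqrt(195) / 11297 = -7.89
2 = 2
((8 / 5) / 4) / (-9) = -2 / 45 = -0.04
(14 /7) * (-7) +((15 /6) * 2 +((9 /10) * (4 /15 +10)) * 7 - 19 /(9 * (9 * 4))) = 450533 /8100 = 55.62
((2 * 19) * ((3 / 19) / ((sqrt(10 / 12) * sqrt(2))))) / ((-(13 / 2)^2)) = -24 * sqrt(15) / 845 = -0.11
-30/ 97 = -0.31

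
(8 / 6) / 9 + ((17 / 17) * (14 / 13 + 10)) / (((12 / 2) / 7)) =4588 / 351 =13.07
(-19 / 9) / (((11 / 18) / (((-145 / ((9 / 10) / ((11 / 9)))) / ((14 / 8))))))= 220400 / 567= 388.71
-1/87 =-0.01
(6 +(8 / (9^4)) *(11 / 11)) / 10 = 19687 / 32805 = 0.60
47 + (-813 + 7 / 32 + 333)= -13849 / 32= -432.78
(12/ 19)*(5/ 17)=60/ 323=0.19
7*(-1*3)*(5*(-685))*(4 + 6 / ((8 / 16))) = 1150800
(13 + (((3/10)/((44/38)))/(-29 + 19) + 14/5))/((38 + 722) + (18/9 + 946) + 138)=34703/4061200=0.01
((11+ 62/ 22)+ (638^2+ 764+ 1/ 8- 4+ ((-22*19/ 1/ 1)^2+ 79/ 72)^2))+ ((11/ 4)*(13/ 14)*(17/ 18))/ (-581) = 7080244144134477301/ 231916608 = 30529267417.25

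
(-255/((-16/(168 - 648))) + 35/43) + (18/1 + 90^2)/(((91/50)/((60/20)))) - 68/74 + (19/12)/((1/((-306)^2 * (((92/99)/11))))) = 319820195209/17518501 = 18256.14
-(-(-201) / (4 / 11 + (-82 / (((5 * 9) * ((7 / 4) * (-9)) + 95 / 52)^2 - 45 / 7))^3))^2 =-208698026134673573390778487278900234616627834674462031265625 / 683063122378657836594053082064868909988350323420383376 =-305532.56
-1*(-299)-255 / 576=57323 / 192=298.56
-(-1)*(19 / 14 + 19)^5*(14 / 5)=376057535625 / 38416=9789086.20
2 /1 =2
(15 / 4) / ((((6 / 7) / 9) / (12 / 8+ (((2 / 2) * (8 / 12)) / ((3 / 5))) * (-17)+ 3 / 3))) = -10325 / 16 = -645.31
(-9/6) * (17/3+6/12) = -37/4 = -9.25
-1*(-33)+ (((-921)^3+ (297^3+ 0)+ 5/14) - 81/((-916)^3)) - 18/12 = -4062091826270980361/5380027072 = -755031856.14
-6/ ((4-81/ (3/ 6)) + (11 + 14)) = 6/ 133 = 0.05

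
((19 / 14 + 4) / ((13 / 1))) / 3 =25 / 182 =0.14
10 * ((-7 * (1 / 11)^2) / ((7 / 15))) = -150 / 121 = -1.24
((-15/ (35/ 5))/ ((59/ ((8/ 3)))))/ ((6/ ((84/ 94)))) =-40/ 2773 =-0.01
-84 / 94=-42 / 47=-0.89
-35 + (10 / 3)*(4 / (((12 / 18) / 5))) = 65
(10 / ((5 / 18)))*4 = 144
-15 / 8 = -1.88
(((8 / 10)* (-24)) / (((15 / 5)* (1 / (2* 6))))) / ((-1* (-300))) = -32 / 125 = -0.26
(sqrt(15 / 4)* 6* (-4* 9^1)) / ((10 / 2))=-108* sqrt(15) / 5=-83.66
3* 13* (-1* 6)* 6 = -1404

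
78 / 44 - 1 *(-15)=369 / 22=16.77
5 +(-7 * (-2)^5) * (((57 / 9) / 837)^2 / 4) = 31545821 / 6305121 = 5.00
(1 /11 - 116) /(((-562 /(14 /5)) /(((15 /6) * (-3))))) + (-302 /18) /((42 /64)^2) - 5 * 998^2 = -122192615722703 /24536358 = -4980063.29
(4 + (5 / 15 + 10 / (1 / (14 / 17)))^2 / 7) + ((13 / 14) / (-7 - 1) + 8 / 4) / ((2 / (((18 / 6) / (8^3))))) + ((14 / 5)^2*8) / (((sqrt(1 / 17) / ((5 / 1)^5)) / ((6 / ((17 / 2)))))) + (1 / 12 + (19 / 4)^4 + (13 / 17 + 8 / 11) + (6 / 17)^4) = 498004753820363 / 948306788352 + 2352000*sqrt(17) / 17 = 570968.94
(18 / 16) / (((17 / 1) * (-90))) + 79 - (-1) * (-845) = -1041761 / 1360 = -766.00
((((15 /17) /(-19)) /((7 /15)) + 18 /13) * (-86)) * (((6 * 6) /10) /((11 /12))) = -701671248 /1616615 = -434.04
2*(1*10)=20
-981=-981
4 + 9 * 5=49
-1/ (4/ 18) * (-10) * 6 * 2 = 540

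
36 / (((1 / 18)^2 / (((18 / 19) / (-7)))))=-209952 / 133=-1578.59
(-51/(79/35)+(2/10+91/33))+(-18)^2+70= 4879817/13035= 374.36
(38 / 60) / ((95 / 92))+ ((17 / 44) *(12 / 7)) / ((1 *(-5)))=2777 / 5775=0.48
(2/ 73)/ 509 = 0.00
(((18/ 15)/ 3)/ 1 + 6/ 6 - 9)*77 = -2926/ 5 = -585.20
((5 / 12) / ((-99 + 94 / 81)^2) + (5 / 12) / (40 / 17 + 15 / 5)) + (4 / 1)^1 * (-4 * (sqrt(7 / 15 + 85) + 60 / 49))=-16 * sqrt(19230) / 15 - 468419007817 / 24004309875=-167.43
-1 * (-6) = 6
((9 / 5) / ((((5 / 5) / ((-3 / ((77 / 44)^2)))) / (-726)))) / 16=19602 / 245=80.01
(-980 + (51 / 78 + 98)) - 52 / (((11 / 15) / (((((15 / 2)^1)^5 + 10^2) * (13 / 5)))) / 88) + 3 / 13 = -10052286559 / 26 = -386626406.12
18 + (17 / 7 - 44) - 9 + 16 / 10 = -1084 / 35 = -30.97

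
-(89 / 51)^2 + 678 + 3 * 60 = 2223737 / 2601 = 854.95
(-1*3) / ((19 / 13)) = -39 / 19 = -2.05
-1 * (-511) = 511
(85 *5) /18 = 23.61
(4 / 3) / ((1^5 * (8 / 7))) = 7 / 6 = 1.17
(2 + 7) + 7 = 16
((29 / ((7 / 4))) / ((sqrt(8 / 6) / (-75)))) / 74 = -2175 * sqrt(3) / 259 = -14.55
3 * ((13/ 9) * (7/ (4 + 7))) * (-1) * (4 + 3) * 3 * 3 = -173.73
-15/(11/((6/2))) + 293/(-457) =-23788/5027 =-4.73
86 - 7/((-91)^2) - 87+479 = 478.00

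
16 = 16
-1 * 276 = -276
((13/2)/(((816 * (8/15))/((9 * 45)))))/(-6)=-8775/8704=-1.01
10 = 10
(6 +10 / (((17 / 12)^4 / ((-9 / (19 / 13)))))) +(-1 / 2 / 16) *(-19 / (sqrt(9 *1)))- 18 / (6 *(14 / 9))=-11750659409 / 1066396128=-11.02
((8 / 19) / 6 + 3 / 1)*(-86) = -264.04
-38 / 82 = -19 / 41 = -0.46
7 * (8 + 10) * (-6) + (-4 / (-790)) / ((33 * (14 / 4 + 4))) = -147816896 / 195525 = -756.00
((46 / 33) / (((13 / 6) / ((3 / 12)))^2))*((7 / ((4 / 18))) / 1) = 0.58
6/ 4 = 3/ 2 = 1.50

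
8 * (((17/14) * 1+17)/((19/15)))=15300/133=115.04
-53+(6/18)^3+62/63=-9824/189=-51.98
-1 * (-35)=35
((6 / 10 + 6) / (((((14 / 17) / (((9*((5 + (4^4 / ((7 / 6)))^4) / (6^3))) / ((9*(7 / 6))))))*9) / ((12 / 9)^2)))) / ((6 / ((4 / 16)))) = 1040893916365127 / 1715322420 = 606821.15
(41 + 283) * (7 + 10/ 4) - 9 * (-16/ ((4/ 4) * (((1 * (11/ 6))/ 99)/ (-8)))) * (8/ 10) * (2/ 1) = -482274/ 5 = -96454.80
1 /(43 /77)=77 /43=1.79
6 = 6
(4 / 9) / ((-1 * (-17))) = 4 / 153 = 0.03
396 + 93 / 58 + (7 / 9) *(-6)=392.94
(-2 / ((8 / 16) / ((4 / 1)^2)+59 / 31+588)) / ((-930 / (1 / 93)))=0.00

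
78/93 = 26/31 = 0.84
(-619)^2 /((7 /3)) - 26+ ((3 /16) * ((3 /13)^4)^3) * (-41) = 428424200469183001795 /2609385533717872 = 164185.86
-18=-18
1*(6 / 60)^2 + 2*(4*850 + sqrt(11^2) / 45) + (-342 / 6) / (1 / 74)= 2324249 / 900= 2582.50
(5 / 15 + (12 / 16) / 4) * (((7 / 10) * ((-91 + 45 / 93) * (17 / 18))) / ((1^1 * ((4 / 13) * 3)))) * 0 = 0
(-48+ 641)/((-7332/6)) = -593/1222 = -0.49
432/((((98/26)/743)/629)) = 2624620752/49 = 53563688.82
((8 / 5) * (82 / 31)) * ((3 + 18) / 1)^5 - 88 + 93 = 2679171031 / 155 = 17284974.39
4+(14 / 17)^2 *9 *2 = 4684 / 289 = 16.21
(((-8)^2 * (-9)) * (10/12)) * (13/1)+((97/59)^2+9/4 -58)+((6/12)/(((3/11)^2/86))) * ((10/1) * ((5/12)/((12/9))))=-1124447891/250632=-4486.45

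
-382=-382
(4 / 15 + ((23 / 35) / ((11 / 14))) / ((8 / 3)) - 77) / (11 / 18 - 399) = 151311 / 788810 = 0.19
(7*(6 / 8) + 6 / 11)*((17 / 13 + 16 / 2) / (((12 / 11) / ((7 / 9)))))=71995 / 1872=38.46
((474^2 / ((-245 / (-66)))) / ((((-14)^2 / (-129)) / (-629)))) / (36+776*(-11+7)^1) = -150401091357 / 18415670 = -8167.02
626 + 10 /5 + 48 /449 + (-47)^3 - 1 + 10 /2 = -46332711 /449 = -103190.89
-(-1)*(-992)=-992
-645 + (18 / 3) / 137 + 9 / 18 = -176581 / 274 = -644.46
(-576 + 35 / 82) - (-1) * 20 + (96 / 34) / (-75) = -19363037 / 34850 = -555.61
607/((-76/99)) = -60093/76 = -790.70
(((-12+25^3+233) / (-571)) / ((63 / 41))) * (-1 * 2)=433124 / 11991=36.12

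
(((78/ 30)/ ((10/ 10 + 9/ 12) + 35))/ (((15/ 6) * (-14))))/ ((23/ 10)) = -0.00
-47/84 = -0.56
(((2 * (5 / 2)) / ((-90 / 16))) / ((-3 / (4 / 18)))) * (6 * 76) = 2432 / 81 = 30.02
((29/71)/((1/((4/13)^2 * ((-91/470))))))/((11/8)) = -12992/2385955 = -0.01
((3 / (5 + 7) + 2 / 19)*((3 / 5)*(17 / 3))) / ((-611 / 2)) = -459 / 116090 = -0.00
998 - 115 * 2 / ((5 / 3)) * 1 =860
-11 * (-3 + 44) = -451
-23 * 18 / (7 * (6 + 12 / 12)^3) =-0.17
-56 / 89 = -0.63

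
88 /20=22 /5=4.40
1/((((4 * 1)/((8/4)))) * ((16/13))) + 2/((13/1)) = 233/416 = 0.56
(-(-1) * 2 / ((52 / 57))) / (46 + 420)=57 / 12116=0.00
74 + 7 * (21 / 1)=221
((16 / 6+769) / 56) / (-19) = -2315 / 3192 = -0.73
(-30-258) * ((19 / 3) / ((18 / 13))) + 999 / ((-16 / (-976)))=178865 / 3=59621.67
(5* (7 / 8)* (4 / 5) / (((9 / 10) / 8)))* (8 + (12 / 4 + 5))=4480 / 9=497.78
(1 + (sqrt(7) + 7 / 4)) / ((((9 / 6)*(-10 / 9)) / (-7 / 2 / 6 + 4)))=-451 / 80- 41*sqrt(7) / 20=-11.06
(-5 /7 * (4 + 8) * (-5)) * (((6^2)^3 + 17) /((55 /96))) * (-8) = -27931062.86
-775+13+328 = -434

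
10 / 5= 2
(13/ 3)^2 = 169/ 9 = 18.78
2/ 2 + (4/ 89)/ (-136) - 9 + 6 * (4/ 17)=-19937/ 3026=-6.59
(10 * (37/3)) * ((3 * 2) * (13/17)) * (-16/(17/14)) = -2154880/289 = -7456.33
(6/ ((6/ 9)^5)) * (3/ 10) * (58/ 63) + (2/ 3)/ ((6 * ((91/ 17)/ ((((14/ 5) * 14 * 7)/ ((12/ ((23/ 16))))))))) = 260761/ 19656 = 13.27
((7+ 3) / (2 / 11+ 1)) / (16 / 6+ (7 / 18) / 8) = 15840 / 5083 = 3.12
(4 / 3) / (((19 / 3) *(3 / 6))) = 8 / 19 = 0.42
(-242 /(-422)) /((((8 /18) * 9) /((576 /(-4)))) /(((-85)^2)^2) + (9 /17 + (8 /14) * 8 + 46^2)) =1591701457500 /5887352166141023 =0.00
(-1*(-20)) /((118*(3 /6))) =20 /59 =0.34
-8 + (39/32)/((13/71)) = -43/32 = -1.34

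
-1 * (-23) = 23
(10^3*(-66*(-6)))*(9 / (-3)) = -1188000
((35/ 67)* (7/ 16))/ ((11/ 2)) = 245/ 5896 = 0.04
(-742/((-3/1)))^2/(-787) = -550564/7083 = -77.73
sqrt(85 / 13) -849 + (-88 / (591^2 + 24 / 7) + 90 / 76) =-78770298455 / 92909658 + sqrt(1105) / 13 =-845.26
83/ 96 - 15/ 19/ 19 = 28523/ 34656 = 0.82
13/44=0.30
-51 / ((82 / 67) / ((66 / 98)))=-112761 / 4018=-28.06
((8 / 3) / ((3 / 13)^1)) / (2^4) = 13 / 18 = 0.72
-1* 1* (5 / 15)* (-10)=10 / 3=3.33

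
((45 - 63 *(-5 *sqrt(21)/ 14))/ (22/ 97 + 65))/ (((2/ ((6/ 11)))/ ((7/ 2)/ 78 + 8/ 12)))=1455/ 10868 + 1455 *sqrt(21)/ 21736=0.44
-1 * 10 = -10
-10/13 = -0.77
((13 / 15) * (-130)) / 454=-169 / 681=-0.25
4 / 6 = 2 / 3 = 0.67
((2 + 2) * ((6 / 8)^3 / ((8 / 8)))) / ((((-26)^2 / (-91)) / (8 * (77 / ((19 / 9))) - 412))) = 107919 / 3952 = 27.31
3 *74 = 222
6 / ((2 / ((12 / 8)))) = 9 / 2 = 4.50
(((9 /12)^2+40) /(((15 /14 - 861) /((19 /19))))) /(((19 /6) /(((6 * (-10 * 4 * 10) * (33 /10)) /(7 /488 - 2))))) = -1463209440 /24627781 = -59.41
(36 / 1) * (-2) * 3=-216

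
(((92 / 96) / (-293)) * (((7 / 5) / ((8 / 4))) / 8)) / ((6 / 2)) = -161 / 1687680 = -0.00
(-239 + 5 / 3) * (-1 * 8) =5696 / 3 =1898.67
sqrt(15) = 3.87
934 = 934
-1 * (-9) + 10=19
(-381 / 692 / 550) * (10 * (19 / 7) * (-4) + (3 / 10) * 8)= 353949 / 3330250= 0.11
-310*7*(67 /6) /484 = -72695 /1452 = -50.07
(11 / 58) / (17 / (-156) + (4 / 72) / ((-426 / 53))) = -274131 / 167504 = -1.64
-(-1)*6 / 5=6 / 5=1.20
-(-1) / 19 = 1 / 19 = 0.05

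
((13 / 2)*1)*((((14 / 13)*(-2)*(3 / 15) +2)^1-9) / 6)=-161 / 20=-8.05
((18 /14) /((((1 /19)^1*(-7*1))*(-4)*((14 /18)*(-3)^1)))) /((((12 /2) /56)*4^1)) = -171 /196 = -0.87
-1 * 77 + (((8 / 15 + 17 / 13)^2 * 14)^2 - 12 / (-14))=22018683251767 / 10121304375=2175.48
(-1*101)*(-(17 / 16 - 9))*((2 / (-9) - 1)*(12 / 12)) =979.84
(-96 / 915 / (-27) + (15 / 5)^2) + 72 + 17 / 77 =51504154 / 634095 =81.22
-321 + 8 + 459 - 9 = 137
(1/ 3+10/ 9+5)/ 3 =58/ 27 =2.15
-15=-15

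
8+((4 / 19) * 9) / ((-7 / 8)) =776 / 133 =5.83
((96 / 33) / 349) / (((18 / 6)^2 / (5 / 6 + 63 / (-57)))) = -496 / 1969407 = -0.00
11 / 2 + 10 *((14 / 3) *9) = 851 / 2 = 425.50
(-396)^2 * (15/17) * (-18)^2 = 762125760/17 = 44830927.06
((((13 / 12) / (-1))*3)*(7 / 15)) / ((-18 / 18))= 1.52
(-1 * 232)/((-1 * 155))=232/155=1.50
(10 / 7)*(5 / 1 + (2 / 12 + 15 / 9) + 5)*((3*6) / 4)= 1065 / 14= 76.07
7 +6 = 13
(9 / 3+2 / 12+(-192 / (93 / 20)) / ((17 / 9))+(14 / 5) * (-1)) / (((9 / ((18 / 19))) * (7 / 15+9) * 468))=-339803 / 665423928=-0.00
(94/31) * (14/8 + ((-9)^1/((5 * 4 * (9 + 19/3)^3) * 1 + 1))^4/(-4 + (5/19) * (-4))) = 37802797629091657058302355161/7123931468096300309922536176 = 5.31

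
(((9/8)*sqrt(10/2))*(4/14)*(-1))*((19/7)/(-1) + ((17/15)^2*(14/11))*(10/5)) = -9619*sqrt(5)/53900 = -0.40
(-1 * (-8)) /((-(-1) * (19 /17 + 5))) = 17 /13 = 1.31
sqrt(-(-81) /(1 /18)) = 27*sqrt(2) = 38.18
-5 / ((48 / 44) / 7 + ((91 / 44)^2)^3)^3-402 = -25401375032303839316468876087157943181678 / 63187498450362899939421757429123368319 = -402.00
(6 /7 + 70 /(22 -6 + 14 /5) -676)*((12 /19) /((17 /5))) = -13253820 /106267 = -124.72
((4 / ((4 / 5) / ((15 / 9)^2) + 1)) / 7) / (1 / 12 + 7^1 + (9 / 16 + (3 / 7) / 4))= 4800 / 83881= 0.06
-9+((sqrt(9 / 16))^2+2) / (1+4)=-679 / 80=-8.49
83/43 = 1.93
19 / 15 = 1.27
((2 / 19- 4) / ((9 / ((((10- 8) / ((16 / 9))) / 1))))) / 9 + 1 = 647 / 684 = 0.95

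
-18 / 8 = -9 / 4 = -2.25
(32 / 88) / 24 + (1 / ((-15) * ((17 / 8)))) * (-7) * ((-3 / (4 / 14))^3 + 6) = -1418717 / 5610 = -252.89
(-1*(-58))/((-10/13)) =-377/5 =-75.40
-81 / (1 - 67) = 27 / 22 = 1.23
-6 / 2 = -3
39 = 39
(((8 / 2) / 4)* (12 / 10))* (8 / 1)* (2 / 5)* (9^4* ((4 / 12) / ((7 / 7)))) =8398.08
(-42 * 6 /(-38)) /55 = 126 /1045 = 0.12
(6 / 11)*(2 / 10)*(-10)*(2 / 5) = -24 / 55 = -0.44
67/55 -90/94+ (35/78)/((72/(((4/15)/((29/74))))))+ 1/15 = 52358477/157876290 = 0.33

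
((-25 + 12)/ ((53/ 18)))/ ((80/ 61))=-3.37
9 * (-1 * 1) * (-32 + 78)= -414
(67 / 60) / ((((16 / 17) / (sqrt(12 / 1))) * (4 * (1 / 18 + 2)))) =3417 * sqrt(3) / 11840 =0.50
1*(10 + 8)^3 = 5832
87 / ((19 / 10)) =870 / 19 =45.79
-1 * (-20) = 20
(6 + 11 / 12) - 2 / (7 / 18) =149 / 84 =1.77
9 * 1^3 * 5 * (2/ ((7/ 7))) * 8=720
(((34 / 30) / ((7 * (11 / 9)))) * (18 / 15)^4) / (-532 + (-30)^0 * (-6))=-33048 / 64728125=-0.00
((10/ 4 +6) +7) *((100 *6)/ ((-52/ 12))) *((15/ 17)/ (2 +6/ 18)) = -1255500/ 1547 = -811.57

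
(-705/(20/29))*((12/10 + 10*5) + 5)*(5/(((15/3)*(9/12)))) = -383003/5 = -76600.60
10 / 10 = 1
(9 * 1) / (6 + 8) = 9 / 14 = 0.64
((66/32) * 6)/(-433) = -99/3464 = -0.03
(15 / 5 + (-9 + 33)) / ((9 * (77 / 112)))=48 / 11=4.36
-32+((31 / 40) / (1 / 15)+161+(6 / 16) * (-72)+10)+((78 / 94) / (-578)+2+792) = 99712647 / 108664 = 917.62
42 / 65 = 0.65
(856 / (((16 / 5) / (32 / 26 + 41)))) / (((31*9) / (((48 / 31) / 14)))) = 391620 / 87451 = 4.48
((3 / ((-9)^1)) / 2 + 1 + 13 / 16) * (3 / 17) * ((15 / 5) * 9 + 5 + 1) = 2607 / 272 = 9.58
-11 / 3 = -3.67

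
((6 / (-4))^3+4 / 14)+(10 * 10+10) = 5987 / 56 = 106.91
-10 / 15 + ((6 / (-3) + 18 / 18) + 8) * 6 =124 / 3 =41.33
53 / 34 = 1.56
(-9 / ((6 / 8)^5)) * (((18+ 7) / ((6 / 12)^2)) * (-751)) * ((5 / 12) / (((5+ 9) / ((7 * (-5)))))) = -240320000 / 81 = -2966913.58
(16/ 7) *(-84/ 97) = -192/ 97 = -1.98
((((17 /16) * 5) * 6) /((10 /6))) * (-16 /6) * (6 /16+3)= -1377 /8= -172.12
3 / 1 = 3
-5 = -5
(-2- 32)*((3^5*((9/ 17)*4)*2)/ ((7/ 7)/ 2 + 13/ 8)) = -279936/ 17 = -16466.82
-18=-18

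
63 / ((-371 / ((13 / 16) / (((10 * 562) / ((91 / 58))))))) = -10647 / 276414080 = -0.00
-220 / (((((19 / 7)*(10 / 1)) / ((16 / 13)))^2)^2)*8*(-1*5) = 3461742592 / 93052452025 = 0.04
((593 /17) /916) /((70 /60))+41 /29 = 2286173 /1580558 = 1.45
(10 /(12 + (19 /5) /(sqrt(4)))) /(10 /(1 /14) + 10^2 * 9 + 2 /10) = 500 /722939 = 0.00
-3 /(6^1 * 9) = -1 /18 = -0.06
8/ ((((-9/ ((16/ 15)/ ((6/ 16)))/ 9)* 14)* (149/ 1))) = -0.01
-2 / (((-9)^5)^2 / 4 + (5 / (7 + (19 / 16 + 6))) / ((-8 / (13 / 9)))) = -16344 / 7123500530723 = -0.00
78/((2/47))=1833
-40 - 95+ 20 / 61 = -8215 / 61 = -134.67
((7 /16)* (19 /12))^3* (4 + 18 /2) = 30584281 /7077888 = 4.32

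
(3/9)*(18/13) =6/13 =0.46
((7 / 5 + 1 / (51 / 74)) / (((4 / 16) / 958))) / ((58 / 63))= 29251572 / 2465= 11866.76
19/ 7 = 2.71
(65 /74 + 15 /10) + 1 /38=3381 /1406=2.40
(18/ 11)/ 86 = 9/ 473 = 0.02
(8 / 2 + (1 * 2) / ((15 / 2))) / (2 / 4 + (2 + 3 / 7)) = 896 / 615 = 1.46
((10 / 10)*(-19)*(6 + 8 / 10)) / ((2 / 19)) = -6137 / 5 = -1227.40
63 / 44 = 1.43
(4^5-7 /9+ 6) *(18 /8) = 9263 /4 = 2315.75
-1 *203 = -203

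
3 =3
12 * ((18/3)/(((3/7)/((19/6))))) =532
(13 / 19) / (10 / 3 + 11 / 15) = 195 / 1159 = 0.17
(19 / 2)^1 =19 / 2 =9.50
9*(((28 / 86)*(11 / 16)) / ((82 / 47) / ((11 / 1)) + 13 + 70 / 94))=119427 / 824224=0.14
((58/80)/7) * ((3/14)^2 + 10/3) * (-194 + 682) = 3515003/20580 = 170.80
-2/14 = -1/7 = -0.14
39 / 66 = 13 / 22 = 0.59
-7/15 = -0.47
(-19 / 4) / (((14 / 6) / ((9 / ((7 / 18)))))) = -4617 / 98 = -47.11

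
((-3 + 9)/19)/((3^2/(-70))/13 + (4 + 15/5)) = 5460/120859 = 0.05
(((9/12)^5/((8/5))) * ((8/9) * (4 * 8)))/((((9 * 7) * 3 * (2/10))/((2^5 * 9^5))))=1476225/7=210889.29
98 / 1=98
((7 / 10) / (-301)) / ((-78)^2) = -1 / 2616120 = -0.00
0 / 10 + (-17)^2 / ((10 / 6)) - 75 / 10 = 1659 / 10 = 165.90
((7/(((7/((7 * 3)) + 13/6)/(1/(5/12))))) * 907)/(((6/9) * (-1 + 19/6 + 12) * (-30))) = -228564/10625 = -21.51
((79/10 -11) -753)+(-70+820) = -61/10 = -6.10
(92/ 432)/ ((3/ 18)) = 23/ 18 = 1.28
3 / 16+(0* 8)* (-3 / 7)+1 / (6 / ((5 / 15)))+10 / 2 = 755 / 144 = 5.24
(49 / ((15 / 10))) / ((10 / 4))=196 / 15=13.07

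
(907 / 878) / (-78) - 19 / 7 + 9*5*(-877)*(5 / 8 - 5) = 165539049835 / 958776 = 172656.65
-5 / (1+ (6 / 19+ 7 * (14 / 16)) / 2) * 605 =-919600 / 1283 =-716.76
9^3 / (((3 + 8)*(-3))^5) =-3 / 161051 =-0.00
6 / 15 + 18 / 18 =7 / 5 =1.40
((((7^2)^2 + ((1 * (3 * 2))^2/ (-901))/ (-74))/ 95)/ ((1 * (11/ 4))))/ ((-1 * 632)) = -842549/ 57939706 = -0.01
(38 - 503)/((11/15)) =-6975/11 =-634.09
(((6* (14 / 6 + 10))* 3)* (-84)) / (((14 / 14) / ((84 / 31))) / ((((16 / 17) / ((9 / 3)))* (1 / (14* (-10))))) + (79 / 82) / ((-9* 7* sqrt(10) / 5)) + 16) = 4735823383444608 / 37760495533289 - 243536315904* sqrt(10) / 37760495533289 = 125.40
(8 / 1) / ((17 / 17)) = 8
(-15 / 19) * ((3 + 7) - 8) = -1.58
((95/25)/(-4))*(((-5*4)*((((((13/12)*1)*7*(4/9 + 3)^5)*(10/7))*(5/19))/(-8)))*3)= -9304474075/944784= -9848.26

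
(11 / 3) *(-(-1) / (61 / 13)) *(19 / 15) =2717 / 2745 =0.99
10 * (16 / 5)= 32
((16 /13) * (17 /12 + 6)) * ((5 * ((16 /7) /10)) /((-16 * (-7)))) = 178 /1911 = 0.09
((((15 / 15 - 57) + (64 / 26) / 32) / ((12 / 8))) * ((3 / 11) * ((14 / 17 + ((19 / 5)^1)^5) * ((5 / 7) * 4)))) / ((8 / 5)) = -14401.56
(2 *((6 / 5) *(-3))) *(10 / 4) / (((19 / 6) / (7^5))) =-1815156 / 19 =-95534.53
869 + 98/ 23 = 20085/ 23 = 873.26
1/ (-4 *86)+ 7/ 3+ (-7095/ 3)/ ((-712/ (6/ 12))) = 733175/ 183696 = 3.99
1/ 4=0.25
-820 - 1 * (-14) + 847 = 41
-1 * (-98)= 98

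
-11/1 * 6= -66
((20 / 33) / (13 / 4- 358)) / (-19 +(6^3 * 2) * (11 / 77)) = -560 / 14001273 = -0.00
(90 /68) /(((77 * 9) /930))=2325 /1309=1.78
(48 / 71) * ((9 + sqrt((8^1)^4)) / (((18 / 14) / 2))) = 16352 / 213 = 76.77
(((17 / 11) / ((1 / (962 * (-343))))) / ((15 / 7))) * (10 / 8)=-297469.35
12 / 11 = 1.09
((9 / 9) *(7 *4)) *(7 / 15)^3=9604 / 3375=2.85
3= 3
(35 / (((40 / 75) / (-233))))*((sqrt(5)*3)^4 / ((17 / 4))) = -247708125 / 34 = -7285533.09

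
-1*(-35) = 35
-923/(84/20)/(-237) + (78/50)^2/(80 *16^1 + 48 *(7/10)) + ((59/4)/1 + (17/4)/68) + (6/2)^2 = 202194292159/8172234000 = 24.74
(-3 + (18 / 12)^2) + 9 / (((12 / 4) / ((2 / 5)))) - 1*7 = -131 / 20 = -6.55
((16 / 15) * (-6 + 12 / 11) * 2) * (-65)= 680.73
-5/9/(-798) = 5/7182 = 0.00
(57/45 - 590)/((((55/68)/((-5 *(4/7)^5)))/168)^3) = 13738805118536792408064/92113766322655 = 149150400.28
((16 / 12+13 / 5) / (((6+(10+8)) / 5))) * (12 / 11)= 59 / 66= 0.89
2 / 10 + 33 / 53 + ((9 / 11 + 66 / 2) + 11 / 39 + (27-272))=-23882618 / 113685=-210.08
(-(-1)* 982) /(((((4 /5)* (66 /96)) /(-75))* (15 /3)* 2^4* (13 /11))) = -36825 /26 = -1416.35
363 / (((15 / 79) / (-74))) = -707366 / 5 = -141473.20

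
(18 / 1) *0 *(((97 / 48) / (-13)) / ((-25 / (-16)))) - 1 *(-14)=14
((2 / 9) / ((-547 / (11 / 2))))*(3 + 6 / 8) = -55 / 6564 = -0.01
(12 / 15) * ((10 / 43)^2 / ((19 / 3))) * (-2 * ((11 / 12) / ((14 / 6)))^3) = -19965 / 24099866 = -0.00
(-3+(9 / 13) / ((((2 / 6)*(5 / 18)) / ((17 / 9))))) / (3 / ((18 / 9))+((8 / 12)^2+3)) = 13014 / 5785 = 2.25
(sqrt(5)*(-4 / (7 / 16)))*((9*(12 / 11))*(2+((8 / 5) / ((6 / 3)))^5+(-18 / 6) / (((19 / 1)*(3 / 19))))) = -28677888*sqrt(5) / 240625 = -266.50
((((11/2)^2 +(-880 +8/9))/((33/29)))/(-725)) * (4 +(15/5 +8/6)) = 30559/3564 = 8.57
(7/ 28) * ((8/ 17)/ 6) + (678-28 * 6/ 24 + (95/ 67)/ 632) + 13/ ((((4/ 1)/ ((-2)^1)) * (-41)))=59427186769/ 88541304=671.18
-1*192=-192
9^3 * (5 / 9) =405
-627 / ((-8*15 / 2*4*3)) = 209 / 240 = 0.87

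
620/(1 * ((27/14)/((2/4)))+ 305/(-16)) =-69440/1703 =-40.78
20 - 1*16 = 4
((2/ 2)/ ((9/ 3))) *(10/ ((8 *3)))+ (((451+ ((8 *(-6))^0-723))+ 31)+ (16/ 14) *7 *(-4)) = -9787/ 36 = -271.86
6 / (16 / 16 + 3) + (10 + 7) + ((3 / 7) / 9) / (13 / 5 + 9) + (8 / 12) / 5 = 18917 / 1015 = 18.64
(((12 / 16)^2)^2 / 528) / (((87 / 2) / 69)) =621 / 653312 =0.00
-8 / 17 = -0.47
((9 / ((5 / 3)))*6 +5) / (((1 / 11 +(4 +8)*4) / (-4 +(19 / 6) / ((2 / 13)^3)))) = 85470407 / 126960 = 673.21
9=9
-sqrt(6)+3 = 0.55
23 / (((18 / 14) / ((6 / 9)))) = 322 / 27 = 11.93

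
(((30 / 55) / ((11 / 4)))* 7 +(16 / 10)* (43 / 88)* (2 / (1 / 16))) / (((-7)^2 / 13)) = 207688 / 29645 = 7.01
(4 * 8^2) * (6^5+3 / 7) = 1990765.71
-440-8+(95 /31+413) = -990 /31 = -31.94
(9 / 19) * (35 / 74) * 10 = 1575 / 703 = 2.24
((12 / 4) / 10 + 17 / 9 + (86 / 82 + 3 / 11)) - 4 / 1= -19873 / 40590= -0.49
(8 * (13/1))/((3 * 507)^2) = 8/177957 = 0.00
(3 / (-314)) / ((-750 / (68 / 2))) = 17 / 39250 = 0.00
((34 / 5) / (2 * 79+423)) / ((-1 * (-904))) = 0.00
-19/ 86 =-0.22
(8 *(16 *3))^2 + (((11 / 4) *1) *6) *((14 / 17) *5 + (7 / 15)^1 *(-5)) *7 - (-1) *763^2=24814257 / 34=729831.09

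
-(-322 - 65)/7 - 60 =-4.71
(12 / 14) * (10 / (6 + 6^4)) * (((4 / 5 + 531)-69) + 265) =7278 / 1519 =4.79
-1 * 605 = -605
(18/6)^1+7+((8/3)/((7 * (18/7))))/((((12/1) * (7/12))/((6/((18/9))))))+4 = 886/63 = 14.06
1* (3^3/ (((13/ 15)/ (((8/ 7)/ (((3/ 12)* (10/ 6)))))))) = 7776/ 91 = 85.45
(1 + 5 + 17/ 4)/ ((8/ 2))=41/ 16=2.56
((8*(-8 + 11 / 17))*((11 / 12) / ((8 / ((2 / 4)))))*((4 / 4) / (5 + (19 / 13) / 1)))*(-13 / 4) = 232375 / 137088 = 1.70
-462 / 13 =-35.54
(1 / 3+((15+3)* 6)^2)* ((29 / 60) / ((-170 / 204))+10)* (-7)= -38457307 / 50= -769146.14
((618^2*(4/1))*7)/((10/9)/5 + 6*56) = 48122424/1513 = 31805.96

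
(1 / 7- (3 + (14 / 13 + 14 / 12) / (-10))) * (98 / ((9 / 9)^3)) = -20125 / 78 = -258.01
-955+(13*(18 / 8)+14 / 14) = -924.75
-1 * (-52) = 52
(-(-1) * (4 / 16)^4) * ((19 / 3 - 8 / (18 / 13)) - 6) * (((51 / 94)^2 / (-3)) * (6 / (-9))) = -14161 / 10179072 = -0.00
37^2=1369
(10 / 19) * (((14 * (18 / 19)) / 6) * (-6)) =-2520 / 361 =-6.98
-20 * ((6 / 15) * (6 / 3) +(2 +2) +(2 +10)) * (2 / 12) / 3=-56 / 3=-18.67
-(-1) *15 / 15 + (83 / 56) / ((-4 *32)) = 7085 / 7168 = 0.99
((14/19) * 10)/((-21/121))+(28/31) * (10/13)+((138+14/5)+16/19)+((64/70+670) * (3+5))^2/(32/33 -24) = -175980973557124/140697375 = -1250776.52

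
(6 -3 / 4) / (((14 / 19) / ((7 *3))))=1197 / 8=149.62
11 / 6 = 1.83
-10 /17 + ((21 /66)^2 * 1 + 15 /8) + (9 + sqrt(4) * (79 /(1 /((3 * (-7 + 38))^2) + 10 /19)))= 442056768893 /1423592104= 310.52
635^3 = 256047875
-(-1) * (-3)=-3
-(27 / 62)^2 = -729 / 3844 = -0.19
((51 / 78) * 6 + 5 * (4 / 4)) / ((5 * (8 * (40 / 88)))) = 319 / 650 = 0.49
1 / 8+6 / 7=55 / 56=0.98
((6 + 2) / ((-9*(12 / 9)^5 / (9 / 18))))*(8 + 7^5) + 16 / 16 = -453749 / 256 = -1772.46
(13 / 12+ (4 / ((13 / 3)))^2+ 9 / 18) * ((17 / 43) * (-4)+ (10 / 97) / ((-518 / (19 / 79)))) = -666591349699 / 173075261268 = -3.85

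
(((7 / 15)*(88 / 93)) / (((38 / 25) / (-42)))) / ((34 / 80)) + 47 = 18.29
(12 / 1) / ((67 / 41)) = 492 / 67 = 7.34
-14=-14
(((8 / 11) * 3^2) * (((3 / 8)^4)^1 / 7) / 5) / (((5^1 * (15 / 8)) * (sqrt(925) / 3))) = 729 * sqrt(37) / 113960000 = 0.00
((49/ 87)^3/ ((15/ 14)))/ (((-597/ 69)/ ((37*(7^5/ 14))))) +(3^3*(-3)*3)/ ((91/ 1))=-153603808748228/ 178872462405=-858.73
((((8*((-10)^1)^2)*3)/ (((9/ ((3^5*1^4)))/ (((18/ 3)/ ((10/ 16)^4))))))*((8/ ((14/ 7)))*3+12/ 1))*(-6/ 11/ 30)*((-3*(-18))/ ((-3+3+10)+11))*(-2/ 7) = 55037657088/ 67375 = 816885.45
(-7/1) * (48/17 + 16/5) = -3584/85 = -42.16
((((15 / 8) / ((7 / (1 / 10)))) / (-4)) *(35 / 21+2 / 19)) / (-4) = 101 / 34048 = 0.00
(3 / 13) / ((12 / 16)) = 4 / 13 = 0.31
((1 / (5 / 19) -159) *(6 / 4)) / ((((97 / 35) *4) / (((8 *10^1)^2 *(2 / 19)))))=-268800 / 19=-14147.37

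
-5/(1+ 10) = -5/11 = -0.45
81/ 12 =27/ 4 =6.75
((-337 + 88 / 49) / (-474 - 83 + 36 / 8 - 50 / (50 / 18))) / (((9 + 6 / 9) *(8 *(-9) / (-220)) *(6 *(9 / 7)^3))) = 100375 / 6891966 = 0.01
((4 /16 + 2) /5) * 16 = 36 /5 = 7.20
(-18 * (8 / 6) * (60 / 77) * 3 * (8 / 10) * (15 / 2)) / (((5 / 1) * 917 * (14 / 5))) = -12960 / 494263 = -0.03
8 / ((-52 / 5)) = -10 / 13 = -0.77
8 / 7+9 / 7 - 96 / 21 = -15 / 7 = -2.14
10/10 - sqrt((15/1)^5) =1 - 225 * sqrt(15) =-870.42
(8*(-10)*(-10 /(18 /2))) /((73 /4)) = 3200 /657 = 4.87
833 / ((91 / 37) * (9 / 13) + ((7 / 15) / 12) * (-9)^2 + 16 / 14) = 4314940 / 31057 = 138.94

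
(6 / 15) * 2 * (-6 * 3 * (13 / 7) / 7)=-936 / 245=-3.82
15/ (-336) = -5/ 112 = -0.04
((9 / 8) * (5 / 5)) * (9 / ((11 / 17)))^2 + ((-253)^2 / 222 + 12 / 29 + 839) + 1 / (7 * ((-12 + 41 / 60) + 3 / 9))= 1345.38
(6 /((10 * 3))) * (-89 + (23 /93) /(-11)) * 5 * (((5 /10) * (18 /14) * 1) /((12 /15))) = -97575 /1364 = -71.54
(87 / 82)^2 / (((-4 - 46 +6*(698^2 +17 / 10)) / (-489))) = -18506205 / 98277452804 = -0.00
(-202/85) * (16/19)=-3232/1615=-2.00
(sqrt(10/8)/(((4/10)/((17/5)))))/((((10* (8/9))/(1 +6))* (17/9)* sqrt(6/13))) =189* sqrt(390)/640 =5.83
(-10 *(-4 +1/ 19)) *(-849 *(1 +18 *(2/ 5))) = -274807.89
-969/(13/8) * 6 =-46512/13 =-3577.85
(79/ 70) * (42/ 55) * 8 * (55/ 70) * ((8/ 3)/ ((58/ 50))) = 2528/ 203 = 12.45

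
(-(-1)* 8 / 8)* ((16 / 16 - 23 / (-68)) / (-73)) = -91 / 4964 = -0.02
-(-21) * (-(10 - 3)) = -147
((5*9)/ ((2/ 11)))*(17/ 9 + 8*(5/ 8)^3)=121715/ 128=950.90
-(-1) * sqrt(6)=sqrt(6)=2.45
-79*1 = -79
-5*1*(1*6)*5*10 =-1500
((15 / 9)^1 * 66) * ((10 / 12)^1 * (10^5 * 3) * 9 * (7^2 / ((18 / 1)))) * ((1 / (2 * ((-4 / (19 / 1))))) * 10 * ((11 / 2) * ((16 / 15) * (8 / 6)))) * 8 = -1001342222222.22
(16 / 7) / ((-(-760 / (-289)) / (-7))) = 6.08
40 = 40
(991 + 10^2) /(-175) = -6.23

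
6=6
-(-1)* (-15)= -15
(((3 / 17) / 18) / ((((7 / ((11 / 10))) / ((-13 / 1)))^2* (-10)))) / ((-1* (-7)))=-20449 / 34986000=-0.00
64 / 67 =0.96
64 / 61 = 1.05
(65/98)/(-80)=-13/1568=-0.01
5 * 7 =35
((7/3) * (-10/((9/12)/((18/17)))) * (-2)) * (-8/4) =-2240/17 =-131.76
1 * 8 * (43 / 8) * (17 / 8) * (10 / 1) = 3655 / 4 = 913.75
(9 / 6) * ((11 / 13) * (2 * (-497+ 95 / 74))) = -1210539 / 962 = -1258.36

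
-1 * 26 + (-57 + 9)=-74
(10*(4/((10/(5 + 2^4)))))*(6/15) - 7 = 133/5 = 26.60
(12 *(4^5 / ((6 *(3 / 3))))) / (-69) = -2048 / 69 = -29.68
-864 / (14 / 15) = -6480 / 7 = -925.71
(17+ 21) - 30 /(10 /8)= 14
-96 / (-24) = 4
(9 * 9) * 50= 4050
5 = 5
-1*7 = -7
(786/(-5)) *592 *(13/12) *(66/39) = -853072/5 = -170614.40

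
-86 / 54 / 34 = -43 / 918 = -0.05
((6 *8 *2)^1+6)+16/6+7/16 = 5045/48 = 105.10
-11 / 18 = -0.61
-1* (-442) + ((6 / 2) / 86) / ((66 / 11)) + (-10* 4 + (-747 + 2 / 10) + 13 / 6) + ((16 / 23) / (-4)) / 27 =-182987093 / 534060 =-342.63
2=2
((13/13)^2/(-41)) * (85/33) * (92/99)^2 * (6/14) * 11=-719440/2812887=-0.26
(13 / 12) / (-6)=-13 / 72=-0.18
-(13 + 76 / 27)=-427 / 27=-15.81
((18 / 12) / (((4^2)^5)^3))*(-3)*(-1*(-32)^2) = 0.00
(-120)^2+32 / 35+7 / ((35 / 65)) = 14413.91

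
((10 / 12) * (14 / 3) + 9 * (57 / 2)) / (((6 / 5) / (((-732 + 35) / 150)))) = -3266839 / 3240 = -1008.28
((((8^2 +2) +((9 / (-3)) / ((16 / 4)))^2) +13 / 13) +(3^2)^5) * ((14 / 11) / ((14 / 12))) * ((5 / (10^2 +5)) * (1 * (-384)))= -90803040 / 77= -1179260.26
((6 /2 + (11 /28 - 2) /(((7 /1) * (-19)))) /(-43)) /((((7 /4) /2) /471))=-10566414 /280231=-37.71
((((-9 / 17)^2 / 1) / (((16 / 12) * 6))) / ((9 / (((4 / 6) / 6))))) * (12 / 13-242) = -1567 / 15028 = -0.10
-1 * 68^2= -4624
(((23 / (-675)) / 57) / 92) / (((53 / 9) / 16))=-4 / 226575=-0.00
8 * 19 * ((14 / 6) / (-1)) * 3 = -1064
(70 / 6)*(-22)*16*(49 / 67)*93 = -18714080 / 67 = -279314.63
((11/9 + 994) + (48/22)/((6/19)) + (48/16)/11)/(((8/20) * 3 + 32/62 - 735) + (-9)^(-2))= -2386845/1746008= -1.37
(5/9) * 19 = 95/9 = 10.56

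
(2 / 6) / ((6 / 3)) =1 / 6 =0.17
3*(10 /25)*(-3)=-18 /5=-3.60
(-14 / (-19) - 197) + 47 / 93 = -345904 / 1767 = -195.76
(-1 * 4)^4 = 256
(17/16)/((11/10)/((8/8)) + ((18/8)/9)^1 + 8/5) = 0.36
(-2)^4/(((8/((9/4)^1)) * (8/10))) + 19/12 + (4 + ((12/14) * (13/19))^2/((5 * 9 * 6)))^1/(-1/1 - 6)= 32871157/4952920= 6.64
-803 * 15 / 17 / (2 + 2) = -12045 / 68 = -177.13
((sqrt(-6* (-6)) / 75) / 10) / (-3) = -0.00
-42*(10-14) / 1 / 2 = 84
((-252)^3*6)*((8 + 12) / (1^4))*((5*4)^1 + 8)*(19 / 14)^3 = -134405671680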